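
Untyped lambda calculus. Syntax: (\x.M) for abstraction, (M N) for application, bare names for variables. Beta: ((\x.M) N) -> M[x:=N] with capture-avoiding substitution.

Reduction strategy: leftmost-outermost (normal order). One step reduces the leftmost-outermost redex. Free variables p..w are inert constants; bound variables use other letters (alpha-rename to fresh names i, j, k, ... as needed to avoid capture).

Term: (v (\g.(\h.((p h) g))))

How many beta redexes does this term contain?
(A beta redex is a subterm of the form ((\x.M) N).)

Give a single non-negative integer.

Term: (v (\g.(\h.((p h) g))))
  (no redexes)
Total redexes: 0

Answer: 0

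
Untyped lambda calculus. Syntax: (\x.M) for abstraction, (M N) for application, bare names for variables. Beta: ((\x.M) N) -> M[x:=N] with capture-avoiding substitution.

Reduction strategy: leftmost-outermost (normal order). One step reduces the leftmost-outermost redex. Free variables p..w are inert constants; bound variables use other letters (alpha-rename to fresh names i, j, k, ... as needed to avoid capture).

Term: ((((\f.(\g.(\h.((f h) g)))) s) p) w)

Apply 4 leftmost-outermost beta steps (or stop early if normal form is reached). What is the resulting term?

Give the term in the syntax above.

Step 0: ((((\f.(\g.(\h.((f h) g)))) s) p) w)
Step 1: (((\g.(\h.((s h) g))) p) w)
Step 2: ((\h.((s h) p)) w)
Step 3: ((s w) p)
Step 4: (normal form reached)

Answer: ((s w) p)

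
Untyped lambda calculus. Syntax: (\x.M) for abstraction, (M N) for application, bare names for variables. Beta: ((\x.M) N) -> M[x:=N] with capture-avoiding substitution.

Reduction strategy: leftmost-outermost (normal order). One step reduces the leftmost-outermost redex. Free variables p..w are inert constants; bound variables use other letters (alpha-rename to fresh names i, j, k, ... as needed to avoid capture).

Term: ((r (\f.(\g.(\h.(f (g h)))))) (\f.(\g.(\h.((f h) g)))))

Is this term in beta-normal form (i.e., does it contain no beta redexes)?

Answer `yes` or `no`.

Term: ((r (\f.(\g.(\h.(f (g h)))))) (\f.(\g.(\h.((f h) g)))))
No beta redexes found.

Answer: yes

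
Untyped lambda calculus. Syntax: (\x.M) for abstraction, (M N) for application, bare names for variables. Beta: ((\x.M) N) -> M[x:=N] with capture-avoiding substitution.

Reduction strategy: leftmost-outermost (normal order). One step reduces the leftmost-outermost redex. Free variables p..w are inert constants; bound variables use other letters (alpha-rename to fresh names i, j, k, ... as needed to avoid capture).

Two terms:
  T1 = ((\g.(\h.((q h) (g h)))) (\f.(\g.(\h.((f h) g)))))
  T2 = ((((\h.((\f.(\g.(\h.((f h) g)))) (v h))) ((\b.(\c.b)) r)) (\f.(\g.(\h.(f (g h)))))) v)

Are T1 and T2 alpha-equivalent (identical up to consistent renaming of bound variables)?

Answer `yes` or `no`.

Term 1: ((\g.(\h.((q h) (g h)))) (\f.(\g.(\h.((f h) g)))))
Term 2: ((((\h.((\f.(\g.(\h.((f h) g)))) (v h))) ((\b.(\c.b)) r)) (\f.(\g.(\h.(f (g h)))))) v)
Alpha-equivalence: compare structure up to binder renaming.
Result: False

Answer: no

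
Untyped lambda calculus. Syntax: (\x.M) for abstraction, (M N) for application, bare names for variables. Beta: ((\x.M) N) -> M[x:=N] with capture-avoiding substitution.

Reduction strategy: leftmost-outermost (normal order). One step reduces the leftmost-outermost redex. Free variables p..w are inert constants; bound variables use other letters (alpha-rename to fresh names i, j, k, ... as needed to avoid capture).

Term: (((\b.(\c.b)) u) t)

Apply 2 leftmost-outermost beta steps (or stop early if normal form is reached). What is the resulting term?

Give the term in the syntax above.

Step 0: (((\b.(\c.b)) u) t)
Step 1: ((\c.u) t)
Step 2: u

Answer: u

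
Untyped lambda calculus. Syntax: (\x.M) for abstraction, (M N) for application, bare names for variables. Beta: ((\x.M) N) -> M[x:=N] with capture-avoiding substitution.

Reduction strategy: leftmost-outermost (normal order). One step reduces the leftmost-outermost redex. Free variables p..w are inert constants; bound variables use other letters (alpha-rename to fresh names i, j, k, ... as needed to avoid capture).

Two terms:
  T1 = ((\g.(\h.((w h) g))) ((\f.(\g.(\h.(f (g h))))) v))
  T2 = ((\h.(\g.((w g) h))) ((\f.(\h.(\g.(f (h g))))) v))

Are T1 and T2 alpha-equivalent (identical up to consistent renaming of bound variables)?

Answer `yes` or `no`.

Term 1: ((\g.(\h.((w h) g))) ((\f.(\g.(\h.(f (g h))))) v))
Term 2: ((\h.(\g.((w g) h))) ((\f.(\h.(\g.(f (h g))))) v))
Alpha-equivalence: compare structure up to binder renaming.
Result: True

Answer: yes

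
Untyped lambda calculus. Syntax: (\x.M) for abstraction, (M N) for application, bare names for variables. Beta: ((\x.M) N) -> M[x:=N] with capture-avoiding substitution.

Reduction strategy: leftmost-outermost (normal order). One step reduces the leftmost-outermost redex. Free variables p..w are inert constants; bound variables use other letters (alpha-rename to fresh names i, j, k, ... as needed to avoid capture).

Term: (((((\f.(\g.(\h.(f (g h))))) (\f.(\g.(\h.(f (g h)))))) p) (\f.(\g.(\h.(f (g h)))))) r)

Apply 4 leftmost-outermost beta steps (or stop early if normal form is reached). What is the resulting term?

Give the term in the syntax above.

Step 0: (((((\f.(\g.(\h.(f (g h))))) (\f.(\g.(\h.(f (g h)))))) p) (\f.(\g.(\h.(f (g h)))))) r)
Step 1: ((((\g.(\h.((\f.(\g.(\h.(f (g h))))) (g h)))) p) (\f.(\g.(\h.(f (g h)))))) r)
Step 2: (((\h.((\f.(\g.(\h.(f (g h))))) (p h))) (\f.(\g.(\h.(f (g h)))))) r)
Step 3: (((\f.(\g.(\h.(f (g h))))) (p (\f.(\g.(\h.(f (g h))))))) r)
Step 4: ((\g.(\h.((p (\f.(\g.(\h.(f (g h)))))) (g h)))) r)

Answer: ((\g.(\h.((p (\f.(\g.(\h.(f (g h)))))) (g h)))) r)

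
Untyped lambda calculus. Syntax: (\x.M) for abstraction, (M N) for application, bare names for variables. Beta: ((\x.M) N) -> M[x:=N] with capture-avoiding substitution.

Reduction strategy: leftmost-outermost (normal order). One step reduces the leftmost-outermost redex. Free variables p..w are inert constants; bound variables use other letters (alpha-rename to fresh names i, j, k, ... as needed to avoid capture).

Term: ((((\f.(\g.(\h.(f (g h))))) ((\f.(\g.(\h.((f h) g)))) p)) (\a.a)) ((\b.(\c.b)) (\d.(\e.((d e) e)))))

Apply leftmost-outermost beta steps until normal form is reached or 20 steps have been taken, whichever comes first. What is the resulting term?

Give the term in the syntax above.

Answer: (\h.((p h) (\c.(\d.(\e.((d e) e))))))

Derivation:
Step 0: ((((\f.(\g.(\h.(f (g h))))) ((\f.(\g.(\h.((f h) g)))) p)) (\a.a)) ((\b.(\c.b)) (\d.(\e.((d e) e)))))
Step 1: (((\g.(\h.(((\f.(\g.(\h.((f h) g)))) p) (g h)))) (\a.a)) ((\b.(\c.b)) (\d.(\e.((d e) e)))))
Step 2: ((\h.(((\f.(\g.(\h.((f h) g)))) p) ((\a.a) h))) ((\b.(\c.b)) (\d.(\e.((d e) e)))))
Step 3: (((\f.(\g.(\h.((f h) g)))) p) ((\a.a) ((\b.(\c.b)) (\d.(\e.((d e) e))))))
Step 4: ((\g.(\h.((p h) g))) ((\a.a) ((\b.(\c.b)) (\d.(\e.((d e) e))))))
Step 5: (\h.((p h) ((\a.a) ((\b.(\c.b)) (\d.(\e.((d e) e)))))))
Step 6: (\h.((p h) ((\b.(\c.b)) (\d.(\e.((d e) e))))))
Step 7: (\h.((p h) (\c.(\d.(\e.((d e) e))))))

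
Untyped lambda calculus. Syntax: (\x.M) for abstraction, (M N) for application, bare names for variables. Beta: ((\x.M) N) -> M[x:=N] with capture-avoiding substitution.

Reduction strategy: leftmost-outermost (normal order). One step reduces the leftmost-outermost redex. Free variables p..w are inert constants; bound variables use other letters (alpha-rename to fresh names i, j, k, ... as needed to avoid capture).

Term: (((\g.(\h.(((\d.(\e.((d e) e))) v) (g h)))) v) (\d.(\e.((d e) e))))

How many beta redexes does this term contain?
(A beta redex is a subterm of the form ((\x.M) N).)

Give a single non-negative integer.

Answer: 2

Derivation:
Term: (((\g.(\h.(((\d.(\e.((d e) e))) v) (g h)))) v) (\d.(\e.((d e) e))))
  Redex: ((\g.(\h.(((\d.(\e.((d e) e))) v) (g h)))) v)
  Redex: ((\d.(\e.((d e) e))) v)
Total redexes: 2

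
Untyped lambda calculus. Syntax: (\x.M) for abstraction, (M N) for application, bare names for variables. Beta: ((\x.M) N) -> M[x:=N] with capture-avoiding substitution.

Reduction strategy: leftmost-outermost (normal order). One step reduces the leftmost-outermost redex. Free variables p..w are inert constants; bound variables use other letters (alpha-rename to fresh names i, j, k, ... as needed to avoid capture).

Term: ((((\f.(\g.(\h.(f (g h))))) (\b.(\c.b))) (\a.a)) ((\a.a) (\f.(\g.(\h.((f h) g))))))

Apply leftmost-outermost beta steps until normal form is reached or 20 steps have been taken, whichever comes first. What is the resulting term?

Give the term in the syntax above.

Answer: (\c.(\f.(\g.(\h.((f h) g)))))

Derivation:
Step 0: ((((\f.(\g.(\h.(f (g h))))) (\b.(\c.b))) (\a.a)) ((\a.a) (\f.(\g.(\h.((f h) g))))))
Step 1: (((\g.(\h.((\b.(\c.b)) (g h)))) (\a.a)) ((\a.a) (\f.(\g.(\h.((f h) g))))))
Step 2: ((\h.((\b.(\c.b)) ((\a.a) h))) ((\a.a) (\f.(\g.(\h.((f h) g))))))
Step 3: ((\b.(\c.b)) ((\a.a) ((\a.a) (\f.(\g.(\h.((f h) g)))))))
Step 4: (\c.((\a.a) ((\a.a) (\f.(\g.(\h.((f h) g)))))))
Step 5: (\c.((\a.a) (\f.(\g.(\h.((f h) g))))))
Step 6: (\c.(\f.(\g.(\h.((f h) g)))))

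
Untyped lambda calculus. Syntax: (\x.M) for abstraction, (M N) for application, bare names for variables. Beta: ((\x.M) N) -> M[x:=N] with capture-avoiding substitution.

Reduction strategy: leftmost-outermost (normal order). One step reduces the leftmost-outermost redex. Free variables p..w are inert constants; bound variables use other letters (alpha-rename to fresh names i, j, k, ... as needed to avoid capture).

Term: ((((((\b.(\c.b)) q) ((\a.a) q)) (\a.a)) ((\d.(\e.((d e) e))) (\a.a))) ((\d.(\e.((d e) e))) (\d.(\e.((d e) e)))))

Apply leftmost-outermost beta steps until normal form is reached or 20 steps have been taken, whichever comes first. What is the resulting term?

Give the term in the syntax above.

Answer: (((q (\a.a)) (\e.(e e))) (\e.((e e) e)))

Derivation:
Step 0: ((((((\b.(\c.b)) q) ((\a.a) q)) (\a.a)) ((\d.(\e.((d e) e))) (\a.a))) ((\d.(\e.((d e) e))) (\d.(\e.((d e) e)))))
Step 1: (((((\c.q) ((\a.a) q)) (\a.a)) ((\d.(\e.((d e) e))) (\a.a))) ((\d.(\e.((d e) e))) (\d.(\e.((d e) e)))))
Step 2: (((q (\a.a)) ((\d.(\e.((d e) e))) (\a.a))) ((\d.(\e.((d e) e))) (\d.(\e.((d e) e)))))
Step 3: (((q (\a.a)) (\e.(((\a.a) e) e))) ((\d.(\e.((d e) e))) (\d.(\e.((d e) e)))))
Step 4: (((q (\a.a)) (\e.(e e))) ((\d.(\e.((d e) e))) (\d.(\e.((d e) e)))))
Step 5: (((q (\a.a)) (\e.(e e))) (\e.(((\d.(\e.((d e) e))) e) e)))
Step 6: (((q (\a.a)) (\e.(e e))) (\e.((\i.((e i) i)) e)))
Step 7: (((q (\a.a)) (\e.(e e))) (\e.((e e) e)))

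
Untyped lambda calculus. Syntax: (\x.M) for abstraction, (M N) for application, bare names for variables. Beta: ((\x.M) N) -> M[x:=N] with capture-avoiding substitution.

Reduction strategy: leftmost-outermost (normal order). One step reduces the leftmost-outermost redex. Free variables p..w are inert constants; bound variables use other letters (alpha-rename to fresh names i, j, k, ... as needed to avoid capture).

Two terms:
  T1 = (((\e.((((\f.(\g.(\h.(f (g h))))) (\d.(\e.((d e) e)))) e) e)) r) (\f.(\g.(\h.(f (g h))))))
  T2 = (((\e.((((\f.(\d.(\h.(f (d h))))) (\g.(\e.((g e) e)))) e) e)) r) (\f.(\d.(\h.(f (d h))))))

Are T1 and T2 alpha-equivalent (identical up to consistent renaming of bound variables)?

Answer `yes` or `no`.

Answer: yes

Derivation:
Term 1: (((\e.((((\f.(\g.(\h.(f (g h))))) (\d.(\e.((d e) e)))) e) e)) r) (\f.(\g.(\h.(f (g h))))))
Term 2: (((\e.((((\f.(\d.(\h.(f (d h))))) (\g.(\e.((g e) e)))) e) e)) r) (\f.(\d.(\h.(f (d h))))))
Alpha-equivalence: compare structure up to binder renaming.
Result: True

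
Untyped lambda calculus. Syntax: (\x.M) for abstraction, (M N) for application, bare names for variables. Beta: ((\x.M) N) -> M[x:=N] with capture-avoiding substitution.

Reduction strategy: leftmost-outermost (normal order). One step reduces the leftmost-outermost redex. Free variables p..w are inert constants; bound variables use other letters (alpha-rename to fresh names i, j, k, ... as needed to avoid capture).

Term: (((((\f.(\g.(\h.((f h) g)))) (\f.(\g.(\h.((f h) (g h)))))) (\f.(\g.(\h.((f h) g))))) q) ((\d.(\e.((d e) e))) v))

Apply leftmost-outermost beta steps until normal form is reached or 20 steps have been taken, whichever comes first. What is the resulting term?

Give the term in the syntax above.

Answer: ((q (\e.((v e) e))) (\g.(\h.(((v h) h) g))))

Derivation:
Step 0: (((((\f.(\g.(\h.((f h) g)))) (\f.(\g.(\h.((f h) (g h)))))) (\f.(\g.(\h.((f h) g))))) q) ((\d.(\e.((d e) e))) v))
Step 1: ((((\g.(\h.(((\f.(\g.(\h.((f h) (g h))))) h) g))) (\f.(\g.(\h.((f h) g))))) q) ((\d.(\e.((d e) e))) v))
Step 2: (((\h.(((\f.(\g.(\h.((f h) (g h))))) h) (\f.(\g.(\h.((f h) g)))))) q) ((\d.(\e.((d e) e))) v))
Step 3: ((((\f.(\g.(\h.((f h) (g h))))) q) (\f.(\g.(\h.((f h) g))))) ((\d.(\e.((d e) e))) v))
Step 4: (((\g.(\h.((q h) (g h)))) (\f.(\g.(\h.((f h) g))))) ((\d.(\e.((d e) e))) v))
Step 5: ((\h.((q h) ((\f.(\g.(\h.((f h) g)))) h))) ((\d.(\e.((d e) e))) v))
Step 6: ((q ((\d.(\e.((d e) e))) v)) ((\f.(\g.(\h.((f h) g)))) ((\d.(\e.((d e) e))) v)))
Step 7: ((q (\e.((v e) e))) ((\f.(\g.(\h.((f h) g)))) ((\d.(\e.((d e) e))) v)))
Step 8: ((q (\e.((v e) e))) (\g.(\h.((((\d.(\e.((d e) e))) v) h) g))))
Step 9: ((q (\e.((v e) e))) (\g.(\h.(((\e.((v e) e)) h) g))))
Step 10: ((q (\e.((v e) e))) (\g.(\h.(((v h) h) g))))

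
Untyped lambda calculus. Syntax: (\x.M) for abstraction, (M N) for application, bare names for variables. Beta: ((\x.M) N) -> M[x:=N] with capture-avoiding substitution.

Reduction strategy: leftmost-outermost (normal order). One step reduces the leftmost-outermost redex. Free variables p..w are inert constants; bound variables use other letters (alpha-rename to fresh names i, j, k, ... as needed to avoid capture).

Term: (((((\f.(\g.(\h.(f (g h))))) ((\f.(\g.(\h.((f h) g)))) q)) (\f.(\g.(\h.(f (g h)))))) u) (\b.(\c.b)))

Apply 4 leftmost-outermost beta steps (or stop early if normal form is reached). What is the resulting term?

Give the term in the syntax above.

Step 0: (((((\f.(\g.(\h.(f (g h))))) ((\f.(\g.(\h.((f h) g)))) q)) (\f.(\g.(\h.(f (g h)))))) u) (\b.(\c.b)))
Step 1: ((((\g.(\h.(((\f.(\g.(\h.((f h) g)))) q) (g h)))) (\f.(\g.(\h.(f (g h)))))) u) (\b.(\c.b)))
Step 2: (((\h.(((\f.(\g.(\h.((f h) g)))) q) ((\f.(\g.(\h.(f (g h))))) h))) u) (\b.(\c.b)))
Step 3: ((((\f.(\g.(\h.((f h) g)))) q) ((\f.(\g.(\h.(f (g h))))) u)) (\b.(\c.b)))
Step 4: (((\g.(\h.((q h) g))) ((\f.(\g.(\h.(f (g h))))) u)) (\b.(\c.b)))

Answer: (((\g.(\h.((q h) g))) ((\f.(\g.(\h.(f (g h))))) u)) (\b.(\c.b)))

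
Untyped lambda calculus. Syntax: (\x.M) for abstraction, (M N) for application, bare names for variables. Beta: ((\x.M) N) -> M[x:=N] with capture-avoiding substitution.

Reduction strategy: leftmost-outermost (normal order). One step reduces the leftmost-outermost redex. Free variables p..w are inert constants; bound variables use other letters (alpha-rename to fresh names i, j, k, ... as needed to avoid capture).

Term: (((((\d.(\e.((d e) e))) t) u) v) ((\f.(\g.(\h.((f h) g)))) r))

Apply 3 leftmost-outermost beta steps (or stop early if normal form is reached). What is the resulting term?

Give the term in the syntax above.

Step 0: (((((\d.(\e.((d e) e))) t) u) v) ((\f.(\g.(\h.((f h) g)))) r))
Step 1: ((((\e.((t e) e)) u) v) ((\f.(\g.(\h.((f h) g)))) r))
Step 2: ((((t u) u) v) ((\f.(\g.(\h.((f h) g)))) r))
Step 3: ((((t u) u) v) (\g.(\h.((r h) g))))

Answer: ((((t u) u) v) (\g.(\h.((r h) g))))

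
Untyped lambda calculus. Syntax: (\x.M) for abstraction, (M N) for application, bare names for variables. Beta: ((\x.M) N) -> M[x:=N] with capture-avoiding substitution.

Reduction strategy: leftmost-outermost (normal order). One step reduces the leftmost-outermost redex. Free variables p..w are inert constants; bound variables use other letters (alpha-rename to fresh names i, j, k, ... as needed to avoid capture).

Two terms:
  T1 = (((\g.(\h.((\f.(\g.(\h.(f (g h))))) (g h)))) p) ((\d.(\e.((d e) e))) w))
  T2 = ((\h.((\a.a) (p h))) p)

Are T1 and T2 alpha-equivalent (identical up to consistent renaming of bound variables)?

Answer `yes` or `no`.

Term 1: (((\g.(\h.((\f.(\g.(\h.(f (g h))))) (g h)))) p) ((\d.(\e.((d e) e))) w))
Term 2: ((\h.((\a.a) (p h))) p)
Alpha-equivalence: compare structure up to binder renaming.
Result: False

Answer: no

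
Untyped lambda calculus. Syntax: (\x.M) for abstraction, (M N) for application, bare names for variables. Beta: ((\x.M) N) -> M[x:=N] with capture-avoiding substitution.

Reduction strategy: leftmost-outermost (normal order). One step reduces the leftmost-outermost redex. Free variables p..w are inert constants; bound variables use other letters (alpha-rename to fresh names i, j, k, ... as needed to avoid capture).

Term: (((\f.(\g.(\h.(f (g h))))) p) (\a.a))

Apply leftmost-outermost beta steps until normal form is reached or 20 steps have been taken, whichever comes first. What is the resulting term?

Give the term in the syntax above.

Answer: (\h.(p h))

Derivation:
Step 0: (((\f.(\g.(\h.(f (g h))))) p) (\a.a))
Step 1: ((\g.(\h.(p (g h)))) (\a.a))
Step 2: (\h.(p ((\a.a) h)))
Step 3: (\h.(p h))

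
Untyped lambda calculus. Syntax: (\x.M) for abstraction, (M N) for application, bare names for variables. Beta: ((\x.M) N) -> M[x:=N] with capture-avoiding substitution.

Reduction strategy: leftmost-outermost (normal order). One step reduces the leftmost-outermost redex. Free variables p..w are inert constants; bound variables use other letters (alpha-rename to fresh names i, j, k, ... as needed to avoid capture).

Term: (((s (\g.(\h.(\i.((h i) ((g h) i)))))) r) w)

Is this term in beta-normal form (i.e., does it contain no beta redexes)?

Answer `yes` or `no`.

Answer: yes

Derivation:
Term: (((s (\g.(\h.(\i.((h i) ((g h) i)))))) r) w)
No beta redexes found.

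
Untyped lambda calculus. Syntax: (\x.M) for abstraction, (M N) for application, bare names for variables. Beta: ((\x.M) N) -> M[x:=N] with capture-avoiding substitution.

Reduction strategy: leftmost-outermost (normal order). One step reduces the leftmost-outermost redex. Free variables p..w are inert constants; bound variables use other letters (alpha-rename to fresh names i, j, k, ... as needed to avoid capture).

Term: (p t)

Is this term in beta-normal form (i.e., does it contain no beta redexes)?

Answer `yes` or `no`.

Answer: yes

Derivation:
Term: (p t)
No beta redexes found.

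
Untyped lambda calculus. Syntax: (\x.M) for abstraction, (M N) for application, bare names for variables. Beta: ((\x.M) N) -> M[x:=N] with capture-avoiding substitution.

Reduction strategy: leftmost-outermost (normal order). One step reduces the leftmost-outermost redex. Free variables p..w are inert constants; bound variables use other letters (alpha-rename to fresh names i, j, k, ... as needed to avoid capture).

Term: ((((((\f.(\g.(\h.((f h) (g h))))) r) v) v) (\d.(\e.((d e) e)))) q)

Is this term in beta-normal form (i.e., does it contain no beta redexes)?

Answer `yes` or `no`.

Answer: no

Derivation:
Term: ((((((\f.(\g.(\h.((f h) (g h))))) r) v) v) (\d.(\e.((d e) e)))) q)
Found 1 beta redex(es).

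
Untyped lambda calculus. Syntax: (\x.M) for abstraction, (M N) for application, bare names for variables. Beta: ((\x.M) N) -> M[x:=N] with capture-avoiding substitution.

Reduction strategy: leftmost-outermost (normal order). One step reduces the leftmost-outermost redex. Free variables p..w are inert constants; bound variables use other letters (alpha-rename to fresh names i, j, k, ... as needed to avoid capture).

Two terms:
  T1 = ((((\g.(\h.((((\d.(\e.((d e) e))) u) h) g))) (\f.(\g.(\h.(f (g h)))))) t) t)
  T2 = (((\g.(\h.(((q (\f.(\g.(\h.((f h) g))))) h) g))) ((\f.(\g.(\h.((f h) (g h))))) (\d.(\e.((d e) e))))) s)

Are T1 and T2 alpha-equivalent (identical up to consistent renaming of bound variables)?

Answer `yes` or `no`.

Answer: no

Derivation:
Term 1: ((((\g.(\h.((((\d.(\e.((d e) e))) u) h) g))) (\f.(\g.(\h.(f (g h)))))) t) t)
Term 2: (((\g.(\h.(((q (\f.(\g.(\h.((f h) g))))) h) g))) ((\f.(\g.(\h.((f h) (g h))))) (\d.(\e.((d e) e))))) s)
Alpha-equivalence: compare structure up to binder renaming.
Result: False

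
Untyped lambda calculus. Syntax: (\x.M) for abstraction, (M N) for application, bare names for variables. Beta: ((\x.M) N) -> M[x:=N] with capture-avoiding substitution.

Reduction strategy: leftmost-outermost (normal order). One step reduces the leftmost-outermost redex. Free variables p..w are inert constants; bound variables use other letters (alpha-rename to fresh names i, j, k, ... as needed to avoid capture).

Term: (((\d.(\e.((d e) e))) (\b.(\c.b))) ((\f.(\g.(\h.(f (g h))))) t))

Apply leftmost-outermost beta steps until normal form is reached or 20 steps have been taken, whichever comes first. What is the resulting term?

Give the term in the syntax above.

Answer: (\g.(\h.(t (g h))))

Derivation:
Step 0: (((\d.(\e.((d e) e))) (\b.(\c.b))) ((\f.(\g.(\h.(f (g h))))) t))
Step 1: ((\e.(((\b.(\c.b)) e) e)) ((\f.(\g.(\h.(f (g h))))) t))
Step 2: (((\b.(\c.b)) ((\f.(\g.(\h.(f (g h))))) t)) ((\f.(\g.(\h.(f (g h))))) t))
Step 3: ((\c.((\f.(\g.(\h.(f (g h))))) t)) ((\f.(\g.(\h.(f (g h))))) t))
Step 4: ((\f.(\g.(\h.(f (g h))))) t)
Step 5: (\g.(\h.(t (g h))))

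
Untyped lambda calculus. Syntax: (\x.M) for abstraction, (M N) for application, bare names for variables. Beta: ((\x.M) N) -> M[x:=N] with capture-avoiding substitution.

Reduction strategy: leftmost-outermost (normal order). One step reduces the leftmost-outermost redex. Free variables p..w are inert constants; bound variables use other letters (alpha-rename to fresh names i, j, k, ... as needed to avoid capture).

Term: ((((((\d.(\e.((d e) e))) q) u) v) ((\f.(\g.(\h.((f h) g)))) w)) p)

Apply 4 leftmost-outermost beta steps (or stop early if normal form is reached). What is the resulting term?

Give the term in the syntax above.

Step 0: ((((((\d.(\e.((d e) e))) q) u) v) ((\f.(\g.(\h.((f h) g)))) w)) p)
Step 1: (((((\e.((q e) e)) u) v) ((\f.(\g.(\h.((f h) g)))) w)) p)
Step 2: (((((q u) u) v) ((\f.(\g.(\h.((f h) g)))) w)) p)
Step 3: (((((q u) u) v) (\g.(\h.((w h) g)))) p)
Step 4: (normal form reached)

Answer: (((((q u) u) v) (\g.(\h.((w h) g)))) p)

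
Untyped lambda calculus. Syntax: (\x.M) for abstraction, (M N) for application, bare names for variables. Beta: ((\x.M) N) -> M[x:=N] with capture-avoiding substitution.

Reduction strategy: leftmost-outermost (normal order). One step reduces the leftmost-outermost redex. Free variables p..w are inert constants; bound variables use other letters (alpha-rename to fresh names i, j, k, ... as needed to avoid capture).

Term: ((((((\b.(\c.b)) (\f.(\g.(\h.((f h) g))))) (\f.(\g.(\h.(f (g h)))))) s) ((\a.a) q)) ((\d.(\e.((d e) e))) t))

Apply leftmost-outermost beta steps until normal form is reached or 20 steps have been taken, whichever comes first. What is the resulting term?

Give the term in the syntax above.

Step 0: ((((((\b.(\c.b)) (\f.(\g.(\h.((f h) g))))) (\f.(\g.(\h.(f (g h)))))) s) ((\a.a) q)) ((\d.(\e.((d e) e))) t))
Step 1: (((((\c.(\f.(\g.(\h.((f h) g))))) (\f.(\g.(\h.(f (g h)))))) s) ((\a.a) q)) ((\d.(\e.((d e) e))) t))
Step 2: ((((\f.(\g.(\h.((f h) g)))) s) ((\a.a) q)) ((\d.(\e.((d e) e))) t))
Step 3: (((\g.(\h.((s h) g))) ((\a.a) q)) ((\d.(\e.((d e) e))) t))
Step 4: ((\h.((s h) ((\a.a) q))) ((\d.(\e.((d e) e))) t))
Step 5: ((s ((\d.(\e.((d e) e))) t)) ((\a.a) q))
Step 6: ((s (\e.((t e) e))) ((\a.a) q))
Step 7: ((s (\e.((t e) e))) q)

Answer: ((s (\e.((t e) e))) q)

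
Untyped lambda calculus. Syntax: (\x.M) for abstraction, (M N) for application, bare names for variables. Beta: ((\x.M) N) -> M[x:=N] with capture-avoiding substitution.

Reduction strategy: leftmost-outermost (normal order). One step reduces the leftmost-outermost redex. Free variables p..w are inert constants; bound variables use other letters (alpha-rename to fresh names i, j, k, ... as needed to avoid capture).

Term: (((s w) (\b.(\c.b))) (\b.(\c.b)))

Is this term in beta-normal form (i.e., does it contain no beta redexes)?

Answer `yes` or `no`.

Term: (((s w) (\b.(\c.b))) (\b.(\c.b)))
No beta redexes found.

Answer: yes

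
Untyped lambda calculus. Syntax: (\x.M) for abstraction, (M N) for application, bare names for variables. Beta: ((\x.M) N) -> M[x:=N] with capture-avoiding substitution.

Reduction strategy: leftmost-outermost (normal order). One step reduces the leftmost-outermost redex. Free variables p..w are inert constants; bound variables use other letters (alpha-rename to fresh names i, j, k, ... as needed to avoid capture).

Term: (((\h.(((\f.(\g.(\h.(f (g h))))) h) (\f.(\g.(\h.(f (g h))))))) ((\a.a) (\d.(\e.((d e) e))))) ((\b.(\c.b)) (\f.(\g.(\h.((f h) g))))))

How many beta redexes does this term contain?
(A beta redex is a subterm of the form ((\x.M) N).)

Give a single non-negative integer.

Term: (((\h.(((\f.(\g.(\h.(f (g h))))) h) (\f.(\g.(\h.(f (g h))))))) ((\a.a) (\d.(\e.((d e) e))))) ((\b.(\c.b)) (\f.(\g.(\h.((f h) g))))))
  Redex: ((\h.(((\f.(\g.(\h.(f (g h))))) h) (\f.(\g.(\h.(f (g h))))))) ((\a.a) (\d.(\e.((d e) e)))))
  Redex: ((\f.(\g.(\h.(f (g h))))) h)
  Redex: ((\a.a) (\d.(\e.((d e) e))))
  Redex: ((\b.(\c.b)) (\f.(\g.(\h.((f h) g)))))
Total redexes: 4

Answer: 4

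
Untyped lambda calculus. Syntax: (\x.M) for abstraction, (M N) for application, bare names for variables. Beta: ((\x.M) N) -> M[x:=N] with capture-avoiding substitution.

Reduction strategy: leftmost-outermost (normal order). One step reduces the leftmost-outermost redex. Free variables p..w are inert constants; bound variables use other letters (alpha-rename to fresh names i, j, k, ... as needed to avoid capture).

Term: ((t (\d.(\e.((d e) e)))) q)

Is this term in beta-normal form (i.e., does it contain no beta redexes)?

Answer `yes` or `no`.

Answer: yes

Derivation:
Term: ((t (\d.(\e.((d e) e)))) q)
No beta redexes found.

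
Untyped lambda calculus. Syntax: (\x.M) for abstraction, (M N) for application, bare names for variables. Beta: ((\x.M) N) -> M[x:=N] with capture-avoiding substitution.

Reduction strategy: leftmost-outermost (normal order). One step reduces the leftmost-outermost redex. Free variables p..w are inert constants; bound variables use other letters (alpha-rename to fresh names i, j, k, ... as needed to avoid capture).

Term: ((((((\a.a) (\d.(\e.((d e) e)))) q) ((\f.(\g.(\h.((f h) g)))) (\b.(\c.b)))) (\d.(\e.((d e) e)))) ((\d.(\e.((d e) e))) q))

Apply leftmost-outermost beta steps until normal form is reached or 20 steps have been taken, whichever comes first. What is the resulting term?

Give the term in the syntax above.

Step 0: ((((((\a.a) (\d.(\e.((d e) e)))) q) ((\f.(\g.(\h.((f h) g)))) (\b.(\c.b)))) (\d.(\e.((d e) e)))) ((\d.(\e.((d e) e))) q))
Step 1: (((((\d.(\e.((d e) e))) q) ((\f.(\g.(\h.((f h) g)))) (\b.(\c.b)))) (\d.(\e.((d e) e)))) ((\d.(\e.((d e) e))) q))
Step 2: ((((\e.((q e) e)) ((\f.(\g.(\h.((f h) g)))) (\b.(\c.b)))) (\d.(\e.((d e) e)))) ((\d.(\e.((d e) e))) q))
Step 3: ((((q ((\f.(\g.(\h.((f h) g)))) (\b.(\c.b)))) ((\f.(\g.(\h.((f h) g)))) (\b.(\c.b)))) (\d.(\e.((d e) e)))) ((\d.(\e.((d e) e))) q))
Step 4: ((((q (\g.(\h.(((\b.(\c.b)) h) g)))) ((\f.(\g.(\h.((f h) g)))) (\b.(\c.b)))) (\d.(\e.((d e) e)))) ((\d.(\e.((d e) e))) q))
Step 5: ((((q (\g.(\h.((\c.h) g)))) ((\f.(\g.(\h.((f h) g)))) (\b.(\c.b)))) (\d.(\e.((d e) e)))) ((\d.(\e.((d e) e))) q))
Step 6: ((((q (\g.(\h.h))) ((\f.(\g.(\h.((f h) g)))) (\b.(\c.b)))) (\d.(\e.((d e) e)))) ((\d.(\e.((d e) e))) q))
Step 7: ((((q (\g.(\h.h))) (\g.(\h.(((\b.(\c.b)) h) g)))) (\d.(\e.((d e) e)))) ((\d.(\e.((d e) e))) q))
Step 8: ((((q (\g.(\h.h))) (\g.(\h.((\c.h) g)))) (\d.(\e.((d e) e)))) ((\d.(\e.((d e) e))) q))
Step 9: ((((q (\g.(\h.h))) (\g.(\h.h))) (\d.(\e.((d e) e)))) ((\d.(\e.((d e) e))) q))
Step 10: ((((q (\g.(\h.h))) (\g.(\h.h))) (\d.(\e.((d e) e)))) (\e.((q e) e)))

Answer: ((((q (\g.(\h.h))) (\g.(\h.h))) (\d.(\e.((d e) e)))) (\e.((q e) e)))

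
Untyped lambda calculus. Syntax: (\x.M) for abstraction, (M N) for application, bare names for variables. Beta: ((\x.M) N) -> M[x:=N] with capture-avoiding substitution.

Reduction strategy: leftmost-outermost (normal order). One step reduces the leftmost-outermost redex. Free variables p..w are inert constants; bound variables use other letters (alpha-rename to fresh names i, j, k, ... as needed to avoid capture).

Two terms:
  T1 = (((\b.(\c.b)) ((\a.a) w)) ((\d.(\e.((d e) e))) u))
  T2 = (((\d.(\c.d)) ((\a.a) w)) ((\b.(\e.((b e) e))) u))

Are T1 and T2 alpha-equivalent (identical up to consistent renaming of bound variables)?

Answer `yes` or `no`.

Answer: yes

Derivation:
Term 1: (((\b.(\c.b)) ((\a.a) w)) ((\d.(\e.((d e) e))) u))
Term 2: (((\d.(\c.d)) ((\a.a) w)) ((\b.(\e.((b e) e))) u))
Alpha-equivalence: compare structure up to binder renaming.
Result: True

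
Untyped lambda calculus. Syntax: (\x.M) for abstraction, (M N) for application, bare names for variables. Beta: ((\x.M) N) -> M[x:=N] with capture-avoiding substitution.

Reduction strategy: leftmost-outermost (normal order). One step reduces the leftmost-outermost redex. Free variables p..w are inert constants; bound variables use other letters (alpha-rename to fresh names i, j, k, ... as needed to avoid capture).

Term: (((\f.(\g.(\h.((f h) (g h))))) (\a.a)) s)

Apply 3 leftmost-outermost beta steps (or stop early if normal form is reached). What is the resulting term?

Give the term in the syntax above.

Answer: (\h.(h (s h)))

Derivation:
Step 0: (((\f.(\g.(\h.((f h) (g h))))) (\a.a)) s)
Step 1: ((\g.(\h.(((\a.a) h) (g h)))) s)
Step 2: (\h.(((\a.a) h) (s h)))
Step 3: (\h.(h (s h)))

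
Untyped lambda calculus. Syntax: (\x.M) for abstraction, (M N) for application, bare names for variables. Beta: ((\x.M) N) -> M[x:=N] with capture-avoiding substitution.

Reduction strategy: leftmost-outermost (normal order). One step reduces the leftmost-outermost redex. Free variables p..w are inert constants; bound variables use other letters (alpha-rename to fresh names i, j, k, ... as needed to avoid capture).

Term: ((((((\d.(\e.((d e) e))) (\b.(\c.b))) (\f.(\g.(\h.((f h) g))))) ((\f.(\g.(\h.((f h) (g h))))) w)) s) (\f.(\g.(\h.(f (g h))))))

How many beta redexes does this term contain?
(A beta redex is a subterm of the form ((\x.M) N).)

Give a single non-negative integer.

Answer: 2

Derivation:
Term: ((((((\d.(\e.((d e) e))) (\b.(\c.b))) (\f.(\g.(\h.((f h) g))))) ((\f.(\g.(\h.((f h) (g h))))) w)) s) (\f.(\g.(\h.(f (g h))))))
  Redex: ((\d.(\e.((d e) e))) (\b.(\c.b)))
  Redex: ((\f.(\g.(\h.((f h) (g h))))) w)
Total redexes: 2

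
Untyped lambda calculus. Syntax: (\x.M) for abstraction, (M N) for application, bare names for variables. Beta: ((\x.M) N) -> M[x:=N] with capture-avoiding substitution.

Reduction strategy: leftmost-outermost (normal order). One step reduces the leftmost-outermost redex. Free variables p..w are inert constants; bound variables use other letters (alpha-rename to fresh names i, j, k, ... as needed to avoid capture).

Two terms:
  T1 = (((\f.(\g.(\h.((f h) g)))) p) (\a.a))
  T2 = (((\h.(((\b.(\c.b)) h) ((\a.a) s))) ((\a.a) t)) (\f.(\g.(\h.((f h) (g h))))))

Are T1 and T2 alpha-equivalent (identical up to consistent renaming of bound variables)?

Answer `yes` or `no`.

Answer: no

Derivation:
Term 1: (((\f.(\g.(\h.((f h) g)))) p) (\a.a))
Term 2: (((\h.(((\b.(\c.b)) h) ((\a.a) s))) ((\a.a) t)) (\f.(\g.(\h.((f h) (g h))))))
Alpha-equivalence: compare structure up to binder renaming.
Result: False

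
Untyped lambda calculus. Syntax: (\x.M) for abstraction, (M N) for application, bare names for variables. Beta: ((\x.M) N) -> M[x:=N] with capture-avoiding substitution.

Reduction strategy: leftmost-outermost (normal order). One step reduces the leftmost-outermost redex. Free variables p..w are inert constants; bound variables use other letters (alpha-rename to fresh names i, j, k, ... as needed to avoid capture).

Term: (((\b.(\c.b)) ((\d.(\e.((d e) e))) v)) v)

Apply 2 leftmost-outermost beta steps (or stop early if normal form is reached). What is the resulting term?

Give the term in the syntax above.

Answer: ((\d.(\e.((d e) e))) v)

Derivation:
Step 0: (((\b.(\c.b)) ((\d.(\e.((d e) e))) v)) v)
Step 1: ((\c.((\d.(\e.((d e) e))) v)) v)
Step 2: ((\d.(\e.((d e) e))) v)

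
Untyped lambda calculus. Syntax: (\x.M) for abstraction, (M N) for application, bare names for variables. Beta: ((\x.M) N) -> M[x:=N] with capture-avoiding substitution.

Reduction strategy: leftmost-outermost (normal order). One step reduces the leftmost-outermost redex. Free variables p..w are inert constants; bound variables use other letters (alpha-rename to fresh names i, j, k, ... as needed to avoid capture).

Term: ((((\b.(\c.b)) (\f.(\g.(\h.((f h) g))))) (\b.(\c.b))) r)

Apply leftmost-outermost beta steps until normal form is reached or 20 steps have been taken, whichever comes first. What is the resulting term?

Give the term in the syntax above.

Answer: (\g.(\h.((r h) g)))

Derivation:
Step 0: ((((\b.(\c.b)) (\f.(\g.(\h.((f h) g))))) (\b.(\c.b))) r)
Step 1: (((\c.(\f.(\g.(\h.((f h) g))))) (\b.(\c.b))) r)
Step 2: ((\f.(\g.(\h.((f h) g)))) r)
Step 3: (\g.(\h.((r h) g)))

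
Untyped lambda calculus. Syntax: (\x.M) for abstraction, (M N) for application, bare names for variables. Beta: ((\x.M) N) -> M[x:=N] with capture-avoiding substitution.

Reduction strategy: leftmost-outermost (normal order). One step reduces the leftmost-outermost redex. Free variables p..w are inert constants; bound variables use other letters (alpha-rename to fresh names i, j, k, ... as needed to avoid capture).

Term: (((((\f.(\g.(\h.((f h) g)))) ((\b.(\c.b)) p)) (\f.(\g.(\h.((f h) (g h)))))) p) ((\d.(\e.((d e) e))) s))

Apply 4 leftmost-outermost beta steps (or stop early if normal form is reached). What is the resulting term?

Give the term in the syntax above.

Answer: ((((\c.p) p) (\f.(\g.(\h.((f h) (g h)))))) ((\d.(\e.((d e) e))) s))

Derivation:
Step 0: (((((\f.(\g.(\h.((f h) g)))) ((\b.(\c.b)) p)) (\f.(\g.(\h.((f h) (g h)))))) p) ((\d.(\e.((d e) e))) s))
Step 1: ((((\g.(\h.((((\b.(\c.b)) p) h) g))) (\f.(\g.(\h.((f h) (g h)))))) p) ((\d.(\e.((d e) e))) s))
Step 2: (((\h.((((\b.(\c.b)) p) h) (\f.(\g.(\h.((f h) (g h))))))) p) ((\d.(\e.((d e) e))) s))
Step 3: (((((\b.(\c.b)) p) p) (\f.(\g.(\h.((f h) (g h)))))) ((\d.(\e.((d e) e))) s))
Step 4: ((((\c.p) p) (\f.(\g.(\h.((f h) (g h)))))) ((\d.(\e.((d e) e))) s))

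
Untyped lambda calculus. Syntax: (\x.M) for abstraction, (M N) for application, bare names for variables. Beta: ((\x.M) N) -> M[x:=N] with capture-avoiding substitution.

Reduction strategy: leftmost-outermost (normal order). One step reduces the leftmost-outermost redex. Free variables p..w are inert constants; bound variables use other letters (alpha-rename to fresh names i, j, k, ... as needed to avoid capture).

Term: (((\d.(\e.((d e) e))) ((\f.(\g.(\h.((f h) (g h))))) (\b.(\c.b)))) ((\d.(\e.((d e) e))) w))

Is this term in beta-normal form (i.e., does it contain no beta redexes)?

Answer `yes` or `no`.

Term: (((\d.(\e.((d e) e))) ((\f.(\g.(\h.((f h) (g h))))) (\b.(\c.b)))) ((\d.(\e.((d e) e))) w))
Found 3 beta redex(es).

Answer: no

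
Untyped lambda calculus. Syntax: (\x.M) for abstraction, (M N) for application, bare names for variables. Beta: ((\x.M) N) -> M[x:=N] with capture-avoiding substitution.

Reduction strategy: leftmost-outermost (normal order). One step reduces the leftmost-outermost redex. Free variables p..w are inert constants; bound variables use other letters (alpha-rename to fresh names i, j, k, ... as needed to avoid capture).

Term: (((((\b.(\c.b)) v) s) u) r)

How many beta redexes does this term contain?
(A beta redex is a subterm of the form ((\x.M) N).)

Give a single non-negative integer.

Term: (((((\b.(\c.b)) v) s) u) r)
  Redex: ((\b.(\c.b)) v)
Total redexes: 1

Answer: 1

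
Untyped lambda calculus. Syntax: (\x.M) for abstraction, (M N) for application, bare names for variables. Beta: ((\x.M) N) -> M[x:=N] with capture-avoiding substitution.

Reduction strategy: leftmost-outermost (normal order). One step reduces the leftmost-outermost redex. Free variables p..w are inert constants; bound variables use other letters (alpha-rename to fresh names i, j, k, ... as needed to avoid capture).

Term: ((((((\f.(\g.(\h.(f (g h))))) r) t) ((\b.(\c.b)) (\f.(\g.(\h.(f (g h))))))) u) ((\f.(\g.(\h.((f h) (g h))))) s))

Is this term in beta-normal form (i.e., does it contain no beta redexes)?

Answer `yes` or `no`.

Answer: no

Derivation:
Term: ((((((\f.(\g.(\h.(f (g h))))) r) t) ((\b.(\c.b)) (\f.(\g.(\h.(f (g h))))))) u) ((\f.(\g.(\h.((f h) (g h))))) s))
Found 3 beta redex(es).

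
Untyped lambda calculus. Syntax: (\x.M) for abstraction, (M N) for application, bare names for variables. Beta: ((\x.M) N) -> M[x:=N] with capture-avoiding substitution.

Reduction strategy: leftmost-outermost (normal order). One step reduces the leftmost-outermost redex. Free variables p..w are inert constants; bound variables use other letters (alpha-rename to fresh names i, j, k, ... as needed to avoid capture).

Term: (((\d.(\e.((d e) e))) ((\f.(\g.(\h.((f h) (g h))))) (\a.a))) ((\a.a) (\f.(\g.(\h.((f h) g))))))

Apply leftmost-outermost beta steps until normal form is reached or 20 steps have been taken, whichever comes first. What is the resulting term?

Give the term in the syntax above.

Step 0: (((\d.(\e.((d e) e))) ((\f.(\g.(\h.((f h) (g h))))) (\a.a))) ((\a.a) (\f.(\g.(\h.((f h) g))))))
Step 1: ((\e.((((\f.(\g.(\h.((f h) (g h))))) (\a.a)) e) e)) ((\a.a) (\f.(\g.(\h.((f h) g))))))
Step 2: ((((\f.(\g.(\h.((f h) (g h))))) (\a.a)) ((\a.a) (\f.(\g.(\h.((f h) g)))))) ((\a.a) (\f.(\g.(\h.((f h) g))))))
Step 3: (((\g.(\h.(((\a.a) h) (g h)))) ((\a.a) (\f.(\g.(\h.((f h) g)))))) ((\a.a) (\f.(\g.(\h.((f h) g))))))
Step 4: ((\h.(((\a.a) h) (((\a.a) (\f.(\g.(\h.((f h) g))))) h))) ((\a.a) (\f.(\g.(\h.((f h) g))))))
Step 5: (((\a.a) ((\a.a) (\f.(\g.(\h.((f h) g)))))) (((\a.a) (\f.(\g.(\h.((f h) g))))) ((\a.a) (\f.(\g.(\h.((f h) g)))))))
Step 6: (((\a.a) (\f.(\g.(\h.((f h) g))))) (((\a.a) (\f.(\g.(\h.((f h) g))))) ((\a.a) (\f.(\g.(\h.((f h) g)))))))
Step 7: ((\f.(\g.(\h.((f h) g)))) (((\a.a) (\f.(\g.(\h.((f h) g))))) ((\a.a) (\f.(\g.(\h.((f h) g)))))))
Step 8: (\g.(\h.(((((\a.a) (\f.(\g.(\h.((f h) g))))) ((\a.a) (\f.(\g.(\h.((f h) g)))))) h) g)))
Step 9: (\g.(\h.((((\f.(\g.(\h.((f h) g)))) ((\a.a) (\f.(\g.(\h.((f h) g)))))) h) g)))
Step 10: (\g.(\h.(((\g.(\h.((((\a.a) (\f.(\g.(\h.((f h) g))))) h) g))) h) g)))
Step 11: (\g.(\h.((\i.((((\a.a) (\f.(\g.(\h.((f h) g))))) i) h)) g)))
Step 12: (\g.(\h.((((\a.a) (\f.(\g.(\h.((f h) g))))) g) h)))
Step 13: (\g.(\h.(((\f.(\g.(\h.((f h) g)))) g) h)))
Step 14: (\g.(\h.((\i.(\h.((g h) i))) h)))
Step 15: (\g.(\h.(\j.((g j) h))))

Answer: (\g.(\h.(\j.((g j) h))))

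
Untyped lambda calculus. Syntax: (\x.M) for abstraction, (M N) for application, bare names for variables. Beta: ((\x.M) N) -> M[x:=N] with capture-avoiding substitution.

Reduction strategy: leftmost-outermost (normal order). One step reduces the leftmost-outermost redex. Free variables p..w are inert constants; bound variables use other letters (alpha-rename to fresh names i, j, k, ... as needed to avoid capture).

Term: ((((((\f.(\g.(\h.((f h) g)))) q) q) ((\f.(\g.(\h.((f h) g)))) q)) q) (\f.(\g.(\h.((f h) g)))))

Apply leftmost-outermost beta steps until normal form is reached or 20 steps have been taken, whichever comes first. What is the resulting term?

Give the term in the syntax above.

Answer: ((((q (\g.(\h.((q h) g)))) q) q) (\f.(\g.(\h.((f h) g)))))

Derivation:
Step 0: ((((((\f.(\g.(\h.((f h) g)))) q) q) ((\f.(\g.(\h.((f h) g)))) q)) q) (\f.(\g.(\h.((f h) g)))))
Step 1: (((((\g.(\h.((q h) g))) q) ((\f.(\g.(\h.((f h) g)))) q)) q) (\f.(\g.(\h.((f h) g)))))
Step 2: ((((\h.((q h) q)) ((\f.(\g.(\h.((f h) g)))) q)) q) (\f.(\g.(\h.((f h) g)))))
Step 3: ((((q ((\f.(\g.(\h.((f h) g)))) q)) q) q) (\f.(\g.(\h.((f h) g)))))
Step 4: ((((q (\g.(\h.((q h) g)))) q) q) (\f.(\g.(\h.((f h) g)))))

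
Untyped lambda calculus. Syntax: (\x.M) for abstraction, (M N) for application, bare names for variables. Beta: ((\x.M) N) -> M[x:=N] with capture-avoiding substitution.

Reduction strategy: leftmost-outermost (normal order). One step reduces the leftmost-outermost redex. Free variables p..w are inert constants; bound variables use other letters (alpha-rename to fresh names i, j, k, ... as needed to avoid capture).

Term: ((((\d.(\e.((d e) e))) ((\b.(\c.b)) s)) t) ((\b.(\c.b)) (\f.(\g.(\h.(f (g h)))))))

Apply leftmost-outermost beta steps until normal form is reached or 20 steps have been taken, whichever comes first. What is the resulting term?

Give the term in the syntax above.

Step 0: ((((\d.(\e.((d e) e))) ((\b.(\c.b)) s)) t) ((\b.(\c.b)) (\f.(\g.(\h.(f (g h)))))))
Step 1: (((\e.((((\b.(\c.b)) s) e) e)) t) ((\b.(\c.b)) (\f.(\g.(\h.(f (g h)))))))
Step 2: (((((\b.(\c.b)) s) t) t) ((\b.(\c.b)) (\f.(\g.(\h.(f (g h)))))))
Step 3: ((((\c.s) t) t) ((\b.(\c.b)) (\f.(\g.(\h.(f (g h)))))))
Step 4: ((s t) ((\b.(\c.b)) (\f.(\g.(\h.(f (g h)))))))
Step 5: ((s t) (\c.(\f.(\g.(\h.(f (g h)))))))

Answer: ((s t) (\c.(\f.(\g.(\h.(f (g h)))))))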